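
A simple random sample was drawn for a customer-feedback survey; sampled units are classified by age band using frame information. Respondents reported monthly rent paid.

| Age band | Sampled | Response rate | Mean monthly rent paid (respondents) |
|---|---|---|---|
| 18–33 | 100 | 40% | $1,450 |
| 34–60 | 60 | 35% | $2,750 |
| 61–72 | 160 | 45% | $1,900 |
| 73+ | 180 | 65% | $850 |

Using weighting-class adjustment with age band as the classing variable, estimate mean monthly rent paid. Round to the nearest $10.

$1,530

Inverse-response-rate weighting restores each class to its sampled count, so class totals weight by n_sampled:
  18–33: 100 × 1450 = 145,000
  34–60: 60 × 2750 = 165,000
  61–72: 160 × 1900 = 304,000
  73+: 180 × 850 = 153,000
Adjusted estimate = 767,000 / 500 = 1534 → $1,530.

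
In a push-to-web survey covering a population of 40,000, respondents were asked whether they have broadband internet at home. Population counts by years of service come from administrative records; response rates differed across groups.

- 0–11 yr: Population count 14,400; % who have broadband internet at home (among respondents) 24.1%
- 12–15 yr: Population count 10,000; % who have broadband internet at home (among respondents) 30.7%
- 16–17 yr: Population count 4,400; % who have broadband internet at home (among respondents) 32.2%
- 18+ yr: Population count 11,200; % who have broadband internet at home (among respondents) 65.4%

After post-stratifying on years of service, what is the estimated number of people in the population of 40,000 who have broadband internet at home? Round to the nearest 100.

Each cell contributes its population count × the respondent rate:
  0–11 yr: 14,400 × 24.1% = 3470.4
  12–15 yr: 10,000 × 30.7% = 3070
  16–17 yr: 4,400 × 32.2% = 1416.8
  18+ yr: 11,200 × 65.4% = 7324.8
Estimated total = 15,282 → 15,300.

15,300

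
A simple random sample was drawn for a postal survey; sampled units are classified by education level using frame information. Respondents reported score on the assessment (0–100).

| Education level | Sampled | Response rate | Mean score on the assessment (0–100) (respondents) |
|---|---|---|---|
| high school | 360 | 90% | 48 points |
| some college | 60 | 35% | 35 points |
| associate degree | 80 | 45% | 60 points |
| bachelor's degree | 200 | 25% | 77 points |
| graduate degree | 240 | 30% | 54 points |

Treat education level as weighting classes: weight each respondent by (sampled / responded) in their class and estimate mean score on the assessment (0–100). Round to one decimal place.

55.9

Inverse-response-rate weighting restores each class to its sampled count, so class totals weight by n_sampled:
  high school: 360 × 48 = 17,280
  some college: 60 × 35 = 2100
  associate degree: 80 × 60 = 4800
  bachelor's degree: 200 × 77 = 15,400
  graduate degree: 240 × 54 = 12,960
Adjusted estimate = 52,540 / 940 = 55.8936 → 55.9.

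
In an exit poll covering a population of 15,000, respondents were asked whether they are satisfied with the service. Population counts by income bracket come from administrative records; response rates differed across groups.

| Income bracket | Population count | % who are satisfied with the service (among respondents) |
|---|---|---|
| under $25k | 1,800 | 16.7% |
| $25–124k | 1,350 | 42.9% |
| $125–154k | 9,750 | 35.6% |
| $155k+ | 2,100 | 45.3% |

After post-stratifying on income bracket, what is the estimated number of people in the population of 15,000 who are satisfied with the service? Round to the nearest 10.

Estimated count per cell = population count × respondent percentage:
  under $25k: 1,800 × 16.7% = 300.6
  $25–124k: 1,350 × 42.9% = 579.15
  $125–154k: 9,750 × 35.6% = 3471
  $155k+: 2,100 × 45.3% = 951.3
Estimated total = 5302.05 → 5,300.

5,300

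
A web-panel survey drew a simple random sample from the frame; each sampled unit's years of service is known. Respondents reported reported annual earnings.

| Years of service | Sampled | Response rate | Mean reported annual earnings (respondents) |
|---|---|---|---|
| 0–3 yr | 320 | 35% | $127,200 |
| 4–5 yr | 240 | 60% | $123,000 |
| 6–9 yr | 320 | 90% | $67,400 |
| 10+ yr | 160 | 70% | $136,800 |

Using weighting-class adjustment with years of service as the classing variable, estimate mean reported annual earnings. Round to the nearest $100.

$109,300

With weight = n_sampled/n_responded per class, the weighted class total is n_sampled:
  0–3 yr: 320 × 127,200 = 40,704,000
  4–5 yr: 240 × 123,000 = 29,520,000
  6–9 yr: 320 × 67,400 = 21,568,000
  10+ yr: 160 × 136,800 = 21,888,000
Adjusted estimate = 113,680,000 / 1,040 = 109308 → $109,300.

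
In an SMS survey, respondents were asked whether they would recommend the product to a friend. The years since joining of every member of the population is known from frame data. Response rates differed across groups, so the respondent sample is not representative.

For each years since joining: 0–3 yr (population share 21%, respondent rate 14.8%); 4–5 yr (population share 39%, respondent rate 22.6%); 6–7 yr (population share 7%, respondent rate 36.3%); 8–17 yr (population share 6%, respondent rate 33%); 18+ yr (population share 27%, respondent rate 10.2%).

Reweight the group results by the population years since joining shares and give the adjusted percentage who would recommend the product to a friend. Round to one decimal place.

Each cell contributes population-share × respondent value:
  0–3 yr: 0.21 × 14.8 = 3.108
  4–5 yr: 0.39 × 22.6 = 8.814
  6–7 yr: 0.07 × 36.3 = 2.541
  8–17 yr: 0.06 × 33 = 1.98
  18+ yr: 0.27 × 10.2 = 2.754
Post-stratified estimate = 19.197 → 19.2%.

19.2%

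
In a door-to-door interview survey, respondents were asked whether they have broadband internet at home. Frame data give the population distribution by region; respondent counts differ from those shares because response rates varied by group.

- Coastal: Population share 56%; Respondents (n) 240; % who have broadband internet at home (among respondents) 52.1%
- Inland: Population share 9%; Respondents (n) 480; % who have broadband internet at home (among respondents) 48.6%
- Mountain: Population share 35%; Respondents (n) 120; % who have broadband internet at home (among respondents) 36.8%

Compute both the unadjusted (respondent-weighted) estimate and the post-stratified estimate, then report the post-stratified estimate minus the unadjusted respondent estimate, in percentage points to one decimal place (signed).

Naive respondent-only estimate (weights = respondent counts):
  (240/840)×52.1 + (480/840)×48.6 + (120/840)×36.8 = 47.9143%
Post-stratified estimate weights by population shares:
  0.56×52.1 + 0.09×48.6 + 0.35×36.8 = 46.43%
Difference = 46.43 − 47.9143 = -1.4843 pp.

-1.5 percentage points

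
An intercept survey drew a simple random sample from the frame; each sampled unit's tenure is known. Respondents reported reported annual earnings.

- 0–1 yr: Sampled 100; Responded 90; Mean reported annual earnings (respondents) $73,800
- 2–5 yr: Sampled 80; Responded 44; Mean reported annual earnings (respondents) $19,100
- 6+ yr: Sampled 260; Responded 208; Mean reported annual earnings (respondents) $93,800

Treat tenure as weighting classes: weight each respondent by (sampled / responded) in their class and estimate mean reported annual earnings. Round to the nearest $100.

Class response rates: 0–1 yr 90/100 = 90%, 2–5 yr 44/80 = 55%, 6+ yr 208/260 = 80%.
With weight = n_sampled/n_responded per class, the weighted class total is n_sampled:
  0–1 yr: 100 × 73,800 = 7,380,000
  2–5 yr: 80 × 19,100 = 1,528,000
  6+ yr: 260 × 93,800 = 24,388,000
Adjusted estimate = 33,296,000 / 440 = 75672.7 → $75,700.

$75,700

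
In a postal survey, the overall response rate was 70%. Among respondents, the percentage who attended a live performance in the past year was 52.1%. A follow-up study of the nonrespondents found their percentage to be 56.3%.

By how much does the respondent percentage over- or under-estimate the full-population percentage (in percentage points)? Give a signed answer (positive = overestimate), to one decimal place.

Nonresponse fraction = 1 − 0.7 = 0.3.
Bias = (nonresponse fraction) × (respondent percentage − nonrespondent percentage)
     = 0.3 × (52.1 − 56.3) = 0.3 × -4.2 = -1.26.

-1.3 percentage points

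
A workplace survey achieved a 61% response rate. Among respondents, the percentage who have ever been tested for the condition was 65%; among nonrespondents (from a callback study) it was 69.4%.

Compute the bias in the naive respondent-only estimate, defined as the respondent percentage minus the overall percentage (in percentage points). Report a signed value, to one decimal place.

-1.7 percentage points

Nonresponse fraction = 1 − 0.61 = 0.39.
Bias = (nonresponse fraction) × (respondent percentage − nonrespondent percentage)
     = 0.39 × (65 − 69.4) = 0.39 × -4.4 = -1.716.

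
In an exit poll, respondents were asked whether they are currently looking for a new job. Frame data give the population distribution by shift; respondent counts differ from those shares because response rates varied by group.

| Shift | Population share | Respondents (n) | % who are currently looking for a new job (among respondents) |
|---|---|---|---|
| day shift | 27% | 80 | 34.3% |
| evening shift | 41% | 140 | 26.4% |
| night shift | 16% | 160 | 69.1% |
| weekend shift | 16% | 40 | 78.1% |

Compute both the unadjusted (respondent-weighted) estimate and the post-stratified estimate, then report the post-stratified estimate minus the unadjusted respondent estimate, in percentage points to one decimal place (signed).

-5.5 percentage points

Naive respondent-only estimate (weights = respondent counts):
  (80/420)×34.3 + (140/420)×26.4 + (160/420)×69.1 + (40/420)×78.1 = 49.0952%
Post-stratified estimate weights by population shares:
  0.27×34.3 + 0.41×26.4 + 0.16×69.1 + 0.16×78.1 = 43.637%
Difference = 43.637 − 49.0952 = -5.4582 pp.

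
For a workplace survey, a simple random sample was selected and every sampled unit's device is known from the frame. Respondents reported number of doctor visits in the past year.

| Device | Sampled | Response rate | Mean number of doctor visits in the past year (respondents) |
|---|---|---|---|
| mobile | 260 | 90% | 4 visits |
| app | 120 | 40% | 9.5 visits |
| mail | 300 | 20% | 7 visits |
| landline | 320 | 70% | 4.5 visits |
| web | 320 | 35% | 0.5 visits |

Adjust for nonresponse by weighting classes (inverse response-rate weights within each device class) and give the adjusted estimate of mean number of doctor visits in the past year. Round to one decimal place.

Each respondent's weight = sampled/responded in their class; summing within a class gives n_sampled, so:
  mobile: 260 × 4 = 1040
  app: 120 × 9.5 = 1140
  mail: 300 × 7 = 2100
  landline: 320 × 4.5 = 1440
  web: 320 × 0.5 = 160
Adjusted estimate = 5880 / 1,320 = 4.45455 → 4.5.

4.5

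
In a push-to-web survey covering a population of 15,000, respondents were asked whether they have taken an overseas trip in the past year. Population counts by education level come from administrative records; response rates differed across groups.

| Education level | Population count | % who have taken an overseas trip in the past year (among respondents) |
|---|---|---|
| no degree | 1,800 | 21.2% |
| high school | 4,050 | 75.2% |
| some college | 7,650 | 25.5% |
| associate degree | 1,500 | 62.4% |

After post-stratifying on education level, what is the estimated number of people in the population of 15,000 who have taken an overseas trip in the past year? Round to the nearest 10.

Each cell contributes its population count × the respondent rate:
  no degree: 1,800 × 21.2% = 381.6
  high school: 4,050 × 75.2% = 3045.6
  some college: 7,650 × 25.5% = 1950.75
  associate degree: 1,500 × 62.4% = 936
Estimated total = 6313.95 → 6,310.

6,310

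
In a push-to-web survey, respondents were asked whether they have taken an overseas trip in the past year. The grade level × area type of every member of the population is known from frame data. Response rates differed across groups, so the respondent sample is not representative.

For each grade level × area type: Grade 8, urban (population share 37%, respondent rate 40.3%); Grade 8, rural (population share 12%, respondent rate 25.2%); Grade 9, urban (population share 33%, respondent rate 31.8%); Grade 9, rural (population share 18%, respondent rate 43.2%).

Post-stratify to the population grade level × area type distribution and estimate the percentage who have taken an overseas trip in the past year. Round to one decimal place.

Weight each group's respondent value by its population share:
  Grade 8, urban: 0.37 × 40.3 = 14.911
  Grade 8, rural: 0.12 × 25.2 = 3.024
  Grade 9, urban: 0.33 × 31.8 = 10.494
  Grade 9, rural: 0.18 × 43.2 = 7.776
Post-stratified estimate = 36.205 → 36.2%.

36.2%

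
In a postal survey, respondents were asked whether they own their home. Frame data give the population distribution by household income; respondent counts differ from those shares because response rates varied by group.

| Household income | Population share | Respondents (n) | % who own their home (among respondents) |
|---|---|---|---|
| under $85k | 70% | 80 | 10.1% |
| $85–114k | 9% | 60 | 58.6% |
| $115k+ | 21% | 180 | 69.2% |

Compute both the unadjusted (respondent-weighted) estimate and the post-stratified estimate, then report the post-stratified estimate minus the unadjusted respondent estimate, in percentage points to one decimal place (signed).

Without adjustment, the pooled respondent share is:
  (80/320)×10.1 + (60/320)×58.6 + (180/320)×69.2 = 52.4375%
Post-stratifying to population shares instead:
  0.7×10.1 + 0.09×58.6 + 0.21×69.2 = 26.876%
Difference = 26.876 − 52.4375 = -25.5615 pp.

-25.6 percentage points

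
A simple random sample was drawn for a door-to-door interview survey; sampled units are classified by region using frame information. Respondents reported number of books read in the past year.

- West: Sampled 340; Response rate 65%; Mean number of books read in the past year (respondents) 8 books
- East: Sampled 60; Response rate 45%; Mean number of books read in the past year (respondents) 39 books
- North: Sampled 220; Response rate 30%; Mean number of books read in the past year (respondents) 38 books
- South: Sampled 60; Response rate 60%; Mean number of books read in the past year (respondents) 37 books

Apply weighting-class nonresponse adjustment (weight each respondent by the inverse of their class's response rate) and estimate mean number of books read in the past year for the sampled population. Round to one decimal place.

23.0

With weight = n_sampled/n_responded per class, the weighted class total is n_sampled:
  West: 340 × 8 = 2720
  East: 60 × 39 = 2340
  North: 220 × 38 = 8360
  South: 60 × 37 = 2220
Adjusted estimate = 15,640 / 680 = 23 → 23.0.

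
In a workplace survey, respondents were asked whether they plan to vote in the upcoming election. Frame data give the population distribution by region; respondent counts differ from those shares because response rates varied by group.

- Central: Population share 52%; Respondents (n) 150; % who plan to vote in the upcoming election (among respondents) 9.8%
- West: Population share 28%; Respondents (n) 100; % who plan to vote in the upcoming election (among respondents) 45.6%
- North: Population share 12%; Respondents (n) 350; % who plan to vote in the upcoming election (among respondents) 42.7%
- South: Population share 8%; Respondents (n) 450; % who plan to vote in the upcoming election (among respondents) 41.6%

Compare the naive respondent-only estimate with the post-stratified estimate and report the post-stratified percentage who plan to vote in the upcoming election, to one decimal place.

26.3%

Unadjusted (pooled respondent) estimate weights by respondent counts:
  (150/1050)×9.8 + (100/1050)×45.6 + (350/1050)×42.7 + (450/1050)×41.6 = 37.8048%
Reweighting by population region shares:
  0.52×9.8 + 0.28×45.6 + 0.12×42.7 + 0.08×41.6 = 26.316%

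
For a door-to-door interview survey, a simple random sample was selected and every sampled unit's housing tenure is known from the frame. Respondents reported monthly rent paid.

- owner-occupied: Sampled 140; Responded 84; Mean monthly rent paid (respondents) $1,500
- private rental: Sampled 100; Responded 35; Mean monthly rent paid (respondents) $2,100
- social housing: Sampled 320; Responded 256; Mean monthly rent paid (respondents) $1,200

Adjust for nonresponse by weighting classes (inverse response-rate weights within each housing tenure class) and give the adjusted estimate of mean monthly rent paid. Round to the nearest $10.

Class response rates: owner-occupied 84/140 = 60%, private rental 35/100 = 35%, social housing 256/320 = 80%.
With weight = n_sampled/n_responded per class, the weighted class total is n_sampled:
  owner-occupied: 140 × 1500 = 210,000
  private rental: 100 × 2100 = 210,000
  social housing: 320 × 1200 = 384,000
Adjusted estimate = 804,000 / 560 = 1435.71 → $1,440.

$1,440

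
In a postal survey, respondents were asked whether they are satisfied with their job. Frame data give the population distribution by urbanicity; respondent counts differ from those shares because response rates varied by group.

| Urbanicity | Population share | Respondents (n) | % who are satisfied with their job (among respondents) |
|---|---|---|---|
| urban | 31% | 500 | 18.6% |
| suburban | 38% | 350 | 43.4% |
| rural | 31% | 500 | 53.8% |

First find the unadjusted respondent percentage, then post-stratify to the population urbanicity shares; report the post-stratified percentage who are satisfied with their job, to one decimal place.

Without adjustment, the pooled respondent share is:
  (500/1350)×18.6 + (350/1350)×43.4 + (500/1350)×53.8 = 38.0667%
Post-stratifying to population shares instead:
  0.31×18.6 + 0.38×43.4 + 0.31×53.8 = 38.936%

38.9%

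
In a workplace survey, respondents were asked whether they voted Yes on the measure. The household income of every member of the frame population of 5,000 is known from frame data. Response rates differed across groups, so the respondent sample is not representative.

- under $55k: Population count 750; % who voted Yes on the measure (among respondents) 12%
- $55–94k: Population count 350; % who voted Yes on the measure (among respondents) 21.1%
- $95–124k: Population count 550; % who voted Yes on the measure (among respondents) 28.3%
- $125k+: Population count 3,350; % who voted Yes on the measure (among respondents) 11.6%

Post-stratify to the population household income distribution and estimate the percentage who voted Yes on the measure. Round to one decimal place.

Weight each group's respondent value by its population share:
  under $55k: (750/5,000) × 12 = 1.8
  $55–94k: (350/5,000) × 21.1 = 1.477
  $95–124k: (550/5,000) × 28.3 = 3.113
  $125k+: (3,350/5,000) × 11.6 = 7.772
Post-stratified estimate = 14.162 → 14.2%.

14.2%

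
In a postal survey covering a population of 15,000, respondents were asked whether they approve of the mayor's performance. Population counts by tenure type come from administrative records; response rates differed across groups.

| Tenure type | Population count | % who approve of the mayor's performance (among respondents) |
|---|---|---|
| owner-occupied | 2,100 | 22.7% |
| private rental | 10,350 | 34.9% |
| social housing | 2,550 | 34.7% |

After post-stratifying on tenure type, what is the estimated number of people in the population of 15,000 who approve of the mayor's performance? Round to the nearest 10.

Each cell contributes its population count × the respondent rate:
  owner-occupied: 2,100 × 22.7% = 476.7
  private rental: 10,350 × 34.9% = 3612.15
  social housing: 2,550 × 34.7% = 884.85
Estimated total = 4973.7 → 4,970.

4,970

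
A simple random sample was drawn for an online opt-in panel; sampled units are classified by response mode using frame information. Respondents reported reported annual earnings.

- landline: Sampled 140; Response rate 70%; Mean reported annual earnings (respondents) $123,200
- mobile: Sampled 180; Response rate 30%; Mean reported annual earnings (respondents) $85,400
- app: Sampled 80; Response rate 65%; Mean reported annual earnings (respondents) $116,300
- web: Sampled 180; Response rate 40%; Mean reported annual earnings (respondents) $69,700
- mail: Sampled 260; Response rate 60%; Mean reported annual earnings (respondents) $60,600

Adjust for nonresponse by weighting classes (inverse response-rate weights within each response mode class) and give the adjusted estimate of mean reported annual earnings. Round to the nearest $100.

$83,600

Weighting each respondent by the inverse class response rate inflates each class back to its sampled size, so the class weight is n_sampled:
  landline: 140 × 123,200 = 17,248,000
  mobile: 180 × 85,400 = 15,372,000
  app: 80 × 116,300 = 9,304,000
  web: 180 × 69,700 = 12,546,000
  mail: 260 × 60,600 = 15,756,000
Adjusted estimate = 70,226,000 / 840 = 83602.4 → $83,600.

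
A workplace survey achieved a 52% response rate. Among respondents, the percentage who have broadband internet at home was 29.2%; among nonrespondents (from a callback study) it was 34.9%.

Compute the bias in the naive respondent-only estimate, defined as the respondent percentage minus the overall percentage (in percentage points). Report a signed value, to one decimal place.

-2.7 percentage points

Nonresponse fraction = 1 − 0.52 = 0.48.
Bias = (nonresponse fraction) × (respondent percentage − nonrespondent percentage)
     = 0.48 × (29.2 − 34.9) = 0.48 × -5.7 = -2.736.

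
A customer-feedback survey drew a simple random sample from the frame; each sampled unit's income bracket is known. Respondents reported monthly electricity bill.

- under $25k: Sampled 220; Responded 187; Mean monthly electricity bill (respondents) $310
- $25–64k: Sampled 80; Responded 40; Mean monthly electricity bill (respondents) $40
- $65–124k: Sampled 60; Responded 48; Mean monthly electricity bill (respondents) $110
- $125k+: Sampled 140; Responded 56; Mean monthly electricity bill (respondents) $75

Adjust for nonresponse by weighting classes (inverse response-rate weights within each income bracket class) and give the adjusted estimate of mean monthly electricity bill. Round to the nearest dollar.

$177

Class response rates: under $25k 187/220 = 85%, $25–64k 40/80 = 50%, $65–124k 48/60 = 80%, $125k+ 56/140 = 40%.
Weighting each respondent by the inverse class response rate inflates each class back to its sampled size, so the class weight is n_sampled:
  under $25k: 220 × 310 = 68,200
  $25–64k: 80 × 40 = 3200
  $65–124k: 60 × 110 = 6600
  $125k+: 140 × 75 = 10,500
Adjusted estimate = 88,500 / 500 = 177 → $177.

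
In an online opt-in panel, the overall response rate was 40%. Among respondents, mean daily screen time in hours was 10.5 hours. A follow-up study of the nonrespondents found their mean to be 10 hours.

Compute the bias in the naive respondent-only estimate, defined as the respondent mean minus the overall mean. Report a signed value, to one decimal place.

Nonresponse fraction = 1 − 0.4 = 0.6.
Bias = (nonresponse fraction) × (respondent mean − nonrespondent mean)
     = 0.6 × (10.5 − 10) = 0.6 × 0.5 = 0.3.

+0.3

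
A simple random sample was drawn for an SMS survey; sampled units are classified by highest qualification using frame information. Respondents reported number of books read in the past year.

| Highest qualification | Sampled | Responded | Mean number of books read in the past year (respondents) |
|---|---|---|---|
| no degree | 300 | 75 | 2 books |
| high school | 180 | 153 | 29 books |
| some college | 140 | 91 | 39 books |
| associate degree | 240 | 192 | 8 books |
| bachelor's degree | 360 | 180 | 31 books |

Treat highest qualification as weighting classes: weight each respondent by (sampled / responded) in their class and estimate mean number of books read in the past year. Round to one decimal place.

Class response rates: no degree 75/300 = 25%, high school 153/180 = 85%, some college 91/140 = 65%, associate degree 192/240 = 80%, bachelor's degree 180/360 = 50%.
Each respondent's weight = sampled/responded in their class; summing within a class gives n_sampled, so:
  no degree: 300 × 2 = 600
  high school: 180 × 29 = 5220
  some college: 140 × 39 = 5460
  associate degree: 240 × 8 = 1920
  bachelor's degree: 360 × 31 = 11,160
Adjusted estimate = 24,360 / 1,220 = 19.9672 → 20.0.

20.0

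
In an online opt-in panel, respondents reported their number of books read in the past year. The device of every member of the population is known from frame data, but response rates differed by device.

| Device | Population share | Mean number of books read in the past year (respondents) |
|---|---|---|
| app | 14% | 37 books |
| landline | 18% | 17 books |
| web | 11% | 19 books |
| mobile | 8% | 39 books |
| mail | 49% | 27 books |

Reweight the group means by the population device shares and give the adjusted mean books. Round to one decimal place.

26.7

Weight each group's respondent value by its population share:
  app: 0.14 × 37 = 5.18
  landline: 0.18 × 17 = 3.06
  web: 0.11 × 19 = 2.09
  mobile: 0.08 × 39 = 3.12
  mail: 0.49 × 27 = 13.23
Post-stratified estimate = 26.68 → 26.7.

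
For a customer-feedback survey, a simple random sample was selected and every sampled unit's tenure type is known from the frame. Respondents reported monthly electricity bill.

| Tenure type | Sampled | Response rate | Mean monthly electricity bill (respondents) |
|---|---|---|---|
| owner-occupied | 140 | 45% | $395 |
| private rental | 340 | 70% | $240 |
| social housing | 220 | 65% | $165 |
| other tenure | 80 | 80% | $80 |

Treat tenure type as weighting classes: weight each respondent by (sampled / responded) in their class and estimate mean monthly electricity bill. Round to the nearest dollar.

With weight = n_sampled/n_responded per class, the weighted class total is n_sampled:
  owner-occupied: 140 × 395 = 55,300
  private rental: 340 × 240 = 81,600
  social housing: 220 × 165 = 36,300
  other tenure: 80 × 80 = 6400
Adjusted estimate = 179,600 / 780 = 230.256 → $230.

$230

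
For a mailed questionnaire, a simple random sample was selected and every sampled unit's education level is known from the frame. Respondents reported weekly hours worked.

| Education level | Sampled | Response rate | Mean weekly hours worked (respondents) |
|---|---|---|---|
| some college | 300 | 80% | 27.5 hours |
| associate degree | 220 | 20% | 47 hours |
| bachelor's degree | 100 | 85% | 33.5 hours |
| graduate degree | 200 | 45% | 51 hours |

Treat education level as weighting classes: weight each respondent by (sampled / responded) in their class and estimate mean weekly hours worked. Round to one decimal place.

39.2

Each respondent's weight = sampled/responded in their class; summing within a class gives n_sampled, so:
  some college: 300 × 27.5 = 8250
  associate degree: 220 × 47 = 10,340
  bachelor's degree: 100 × 33.5 = 3350
  graduate degree: 200 × 51 = 10,200
Adjusted estimate = 32,140 / 820 = 39.1951 → 39.2.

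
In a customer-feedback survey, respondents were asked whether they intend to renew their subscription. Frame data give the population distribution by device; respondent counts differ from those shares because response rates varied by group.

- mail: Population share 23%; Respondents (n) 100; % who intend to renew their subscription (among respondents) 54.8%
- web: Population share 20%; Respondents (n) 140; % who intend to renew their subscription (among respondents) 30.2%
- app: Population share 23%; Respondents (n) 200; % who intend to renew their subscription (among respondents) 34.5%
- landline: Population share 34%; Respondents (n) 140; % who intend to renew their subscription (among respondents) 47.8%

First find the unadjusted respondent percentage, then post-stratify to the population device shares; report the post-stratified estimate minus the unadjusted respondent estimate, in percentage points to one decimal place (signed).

Unadjusted (pooled respondent) estimate weights by respondent counts:
  (100/580)×54.8 + (140/580)×30.2 + (200/580)×34.5 + (140/580)×47.8 = 40.1724%
Post-stratifying to population shares instead:
  0.23×54.8 + 0.2×30.2 + 0.23×34.5 + 0.34×47.8 = 42.831%
Difference = 42.831 − 40.1724 = 2.6586 pp.

+2.7 percentage points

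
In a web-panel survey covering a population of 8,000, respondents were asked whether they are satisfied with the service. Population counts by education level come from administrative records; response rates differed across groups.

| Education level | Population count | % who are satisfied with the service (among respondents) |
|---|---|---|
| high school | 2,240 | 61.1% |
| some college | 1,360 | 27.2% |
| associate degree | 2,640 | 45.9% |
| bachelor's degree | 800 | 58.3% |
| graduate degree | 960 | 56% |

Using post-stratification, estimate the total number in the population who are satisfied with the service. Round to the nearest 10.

3,950

Estimated count per cell = population count × respondent percentage:
  high school: 2,240 × 61.1% = 1368.64
  some college: 1,360 × 27.2% = 369.92
  associate degree: 2,640 × 45.9% = 1211.76
  bachelor's degree: 800 × 58.3% = 466.4
  graduate degree: 960 × 56% = 537.6
Estimated total = 3954.32 → 3,950.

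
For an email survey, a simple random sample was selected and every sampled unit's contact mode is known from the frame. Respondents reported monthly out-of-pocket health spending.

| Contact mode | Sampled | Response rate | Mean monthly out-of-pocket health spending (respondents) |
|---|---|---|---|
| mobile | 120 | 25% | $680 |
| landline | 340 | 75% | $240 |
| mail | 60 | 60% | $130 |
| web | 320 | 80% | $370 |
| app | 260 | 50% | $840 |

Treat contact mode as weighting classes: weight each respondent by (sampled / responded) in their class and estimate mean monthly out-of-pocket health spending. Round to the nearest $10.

Weighting each respondent by the inverse class response rate inflates each class back to its sampled size, so the class weight is n_sampled:
  mobile: 120 × 680 = 81,600
  landline: 340 × 240 = 81,600
  mail: 60 × 130 = 7800
  web: 320 × 370 = 118,400
  app: 260 × 840 = 218,400
Adjusted estimate = 507,800 / 1,100 = 461.636 → $460.

$460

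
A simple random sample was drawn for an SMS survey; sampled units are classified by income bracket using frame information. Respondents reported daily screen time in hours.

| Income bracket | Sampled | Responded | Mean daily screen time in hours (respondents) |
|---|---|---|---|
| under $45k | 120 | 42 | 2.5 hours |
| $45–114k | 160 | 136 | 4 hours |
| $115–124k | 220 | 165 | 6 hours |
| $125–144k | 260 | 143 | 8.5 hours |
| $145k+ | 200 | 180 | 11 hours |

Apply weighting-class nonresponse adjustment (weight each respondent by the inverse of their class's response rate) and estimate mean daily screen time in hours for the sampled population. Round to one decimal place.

Response rates by class: under $45k 42/120 = 35%, $45–114k 136/160 = 85%, $115–124k 165/220 = 75%, $125–144k 143/260 = 55%, $145k+ 180/200 = 90%.
Each respondent's weight = sampled/responded in their class; summing within a class gives n_sampled, so:
  under $45k: 120 × 2.5 = 300
  $45–114k: 160 × 4 = 640
  $115–124k: 220 × 6 = 1320
  $125–144k: 260 × 8.5 = 2210
  $145k+: 200 × 11 = 2200
Adjusted estimate = 6670 / 960 = 6.94792 → 6.9.

6.9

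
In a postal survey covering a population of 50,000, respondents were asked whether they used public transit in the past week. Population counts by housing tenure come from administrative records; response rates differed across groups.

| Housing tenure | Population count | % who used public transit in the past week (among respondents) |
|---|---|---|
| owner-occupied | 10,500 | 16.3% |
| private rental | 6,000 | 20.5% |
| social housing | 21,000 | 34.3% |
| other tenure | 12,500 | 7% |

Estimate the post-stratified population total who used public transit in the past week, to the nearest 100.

Estimated count per cell = population count × respondent percentage:
  owner-occupied: 10,500 × 16.3% = 1711.5
  private rental: 6,000 × 20.5% = 1230
  social housing: 21,000 × 34.3% = 7203
  other tenure: 12,500 × 7% = 875
Estimated total = 11019.5 → 11,000.

11,000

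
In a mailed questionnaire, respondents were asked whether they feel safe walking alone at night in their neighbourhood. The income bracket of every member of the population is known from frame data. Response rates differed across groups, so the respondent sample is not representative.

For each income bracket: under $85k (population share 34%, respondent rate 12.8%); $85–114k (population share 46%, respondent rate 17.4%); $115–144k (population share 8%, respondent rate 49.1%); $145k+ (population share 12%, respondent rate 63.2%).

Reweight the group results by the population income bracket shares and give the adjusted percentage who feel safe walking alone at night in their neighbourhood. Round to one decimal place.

Reweight to the known income bracket distribution:
  under $85k: 0.34 × 12.8 = 4.352
  $85–114k: 0.46 × 17.4 = 8.004
  $115–144k: 0.08 × 49.1 = 3.928
  $145k+: 0.12 × 63.2 = 7.584
Post-stratified estimate = 23.868 → 23.9%.

23.9%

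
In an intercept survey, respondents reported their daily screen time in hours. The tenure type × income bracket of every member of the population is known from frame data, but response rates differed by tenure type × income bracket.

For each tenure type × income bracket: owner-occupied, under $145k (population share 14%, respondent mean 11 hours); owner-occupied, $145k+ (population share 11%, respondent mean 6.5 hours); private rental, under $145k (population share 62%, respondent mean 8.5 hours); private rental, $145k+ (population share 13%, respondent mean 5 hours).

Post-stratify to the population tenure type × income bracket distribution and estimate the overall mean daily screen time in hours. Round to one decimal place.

8.2

Weight each group's respondent value by its population share:
  owner-occupied, under $145k: 0.14 × 11 = 1.54
  owner-occupied, $145k+: 0.11 × 6.5 = 0.715
  private rental, under $145k: 0.62 × 8.5 = 5.27
  private rental, $145k+: 0.13 × 5 = 0.65
Post-stratified estimate = 8.175 → 8.2.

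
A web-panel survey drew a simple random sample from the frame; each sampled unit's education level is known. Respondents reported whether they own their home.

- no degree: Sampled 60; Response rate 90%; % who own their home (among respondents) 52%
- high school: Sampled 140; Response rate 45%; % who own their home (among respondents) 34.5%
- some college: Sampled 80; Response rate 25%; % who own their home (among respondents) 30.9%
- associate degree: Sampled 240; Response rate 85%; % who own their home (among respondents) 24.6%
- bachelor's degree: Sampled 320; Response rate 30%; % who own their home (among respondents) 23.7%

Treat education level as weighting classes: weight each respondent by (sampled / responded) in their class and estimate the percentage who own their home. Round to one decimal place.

Inverse-response-rate weighting restores each class to its sampled count, so class totals weight by n_sampled:
  no degree: 60 × 52 = 3120
  high school: 140 × 34.5 = 4830
  some college: 80 × 30.9 = 2472
  associate degree: 240 × 24.6 = 5904
  bachelor's degree: 320 × 23.7 = 7584
Adjusted estimate = 23,910 / 840 = 28.4643 → 28.5%.

28.5%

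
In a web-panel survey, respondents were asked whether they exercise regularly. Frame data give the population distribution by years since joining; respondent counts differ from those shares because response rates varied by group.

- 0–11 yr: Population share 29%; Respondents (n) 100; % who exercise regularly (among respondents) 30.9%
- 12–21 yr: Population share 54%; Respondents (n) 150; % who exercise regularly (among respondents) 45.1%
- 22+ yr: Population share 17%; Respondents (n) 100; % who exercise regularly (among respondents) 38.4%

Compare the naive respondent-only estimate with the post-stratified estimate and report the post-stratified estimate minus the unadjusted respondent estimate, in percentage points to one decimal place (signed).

Unadjusted (pooled respondent) estimate weights by respondent counts:
  (100/350)×30.9 + (150/350)×45.1 + (100/350)×38.4 = 39.1286%
Reweighting by population years since joining shares:
  0.29×30.9 + 0.54×45.1 + 0.17×38.4 = 39.843%
Difference = 39.843 − 39.1286 = 0.7144 pp.

+0.7 percentage points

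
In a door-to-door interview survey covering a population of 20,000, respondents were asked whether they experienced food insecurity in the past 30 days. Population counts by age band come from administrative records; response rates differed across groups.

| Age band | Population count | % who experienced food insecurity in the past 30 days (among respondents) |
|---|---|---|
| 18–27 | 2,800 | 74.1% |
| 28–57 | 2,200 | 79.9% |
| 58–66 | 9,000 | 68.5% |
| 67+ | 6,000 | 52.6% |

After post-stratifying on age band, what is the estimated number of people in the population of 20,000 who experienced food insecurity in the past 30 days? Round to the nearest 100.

13,200

Estimated count per cell = population count × respondent percentage:
  18–27: 2,800 × 74.1% = 2074.8
  28–57: 2,200 × 79.9% = 1757.8
  58–66: 9,000 × 68.5% = 6165
  67+: 6,000 × 52.6% = 3156
Estimated total = 13153.6 → 13,200.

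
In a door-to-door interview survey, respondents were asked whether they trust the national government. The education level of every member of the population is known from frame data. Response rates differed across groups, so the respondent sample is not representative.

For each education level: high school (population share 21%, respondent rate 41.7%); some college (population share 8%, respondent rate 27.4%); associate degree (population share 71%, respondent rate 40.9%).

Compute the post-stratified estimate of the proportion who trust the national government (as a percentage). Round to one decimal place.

40.0%

Post-stratification weights by population share, not respondent share:
  high school: 0.21 × 41.7 = 8.757
  some college: 0.08 × 27.4 = 2.192
  associate degree: 0.71 × 40.9 = 29.039
Post-stratified estimate = 39.988 → 40.0%.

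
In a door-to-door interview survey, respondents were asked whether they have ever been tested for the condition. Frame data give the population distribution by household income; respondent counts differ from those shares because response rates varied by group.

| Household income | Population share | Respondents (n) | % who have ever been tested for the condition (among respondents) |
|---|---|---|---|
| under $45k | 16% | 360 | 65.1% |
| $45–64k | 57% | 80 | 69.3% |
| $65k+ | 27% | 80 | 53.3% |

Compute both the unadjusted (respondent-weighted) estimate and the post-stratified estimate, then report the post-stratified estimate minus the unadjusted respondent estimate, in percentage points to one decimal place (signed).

+0.4 percentage points

Naive respondent-only estimate (weights = respondent counts):
  (360/520)×65.1 + (80/520)×69.3 + (80/520)×53.3 = 63.9308%
Post-stratified estimate weights by population shares:
  0.16×65.1 + 0.57×69.3 + 0.27×53.3 = 64.308%
Difference = 64.308 − 63.9308 = 0.3772 pp.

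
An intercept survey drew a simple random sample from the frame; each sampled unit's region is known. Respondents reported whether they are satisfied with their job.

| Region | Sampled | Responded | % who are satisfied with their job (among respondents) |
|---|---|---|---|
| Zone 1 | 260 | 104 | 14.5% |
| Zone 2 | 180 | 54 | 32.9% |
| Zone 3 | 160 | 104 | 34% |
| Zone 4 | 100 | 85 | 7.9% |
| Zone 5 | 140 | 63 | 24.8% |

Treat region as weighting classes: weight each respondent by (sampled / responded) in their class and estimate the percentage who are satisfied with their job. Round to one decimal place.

23.1%

Class response rates: Zone 1 104/260 = 40%, Zone 2 54/180 = 30%, Zone 3 104/160 = 65%, Zone 4 85/100 = 85%, Zone 5 63/140 = 45%.
Weighting each respondent by the inverse class response rate inflates each class back to its sampled size, so the class weight is n_sampled:
  Zone 1: 260 × 14.5 = 3770
  Zone 2: 180 × 32.9 = 5922
  Zone 3: 160 × 34 = 5440
  Zone 4: 100 × 7.9 = 790
  Zone 5: 140 × 24.8 = 3472
Adjusted estimate = 19,394 / 840 = 23.0881 → 23.1%.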